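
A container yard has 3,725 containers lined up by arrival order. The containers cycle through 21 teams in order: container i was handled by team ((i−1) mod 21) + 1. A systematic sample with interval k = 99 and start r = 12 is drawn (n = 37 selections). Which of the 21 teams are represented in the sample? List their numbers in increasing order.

Consecutive selections differ by k = 99, so their team numbers differ by 99 mod 21 = 15.
gcd(99, 21) = 3, so the sample visits 21/3 = 7 distinct residues mod 21.
Start 12 is team 12; the teams hit are 3, 6, 9, 12, 15, 18, 21.

3, 6, 9, 12, 15, 18, 21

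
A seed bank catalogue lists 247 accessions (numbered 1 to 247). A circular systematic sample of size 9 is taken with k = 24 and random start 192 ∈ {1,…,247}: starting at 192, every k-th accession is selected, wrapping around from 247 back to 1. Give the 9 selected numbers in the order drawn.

Selection 1: 192
Selection 2: 192 + 24 = 216
Selection 3: 216 + 24 = 240
Selection 4: 240 + 24 = 264 → 264 − 247 = 17
Selection 5: 17 + 24 = 41
Selection 6: 41 + 24 = 65
Selection 7: 65 + 24 = 89
Selection 8: 89 + 24 = 113
Selection 9: 113 + 24 = 137

192, 216, 240, 17, 41, 65, 89, 113, 137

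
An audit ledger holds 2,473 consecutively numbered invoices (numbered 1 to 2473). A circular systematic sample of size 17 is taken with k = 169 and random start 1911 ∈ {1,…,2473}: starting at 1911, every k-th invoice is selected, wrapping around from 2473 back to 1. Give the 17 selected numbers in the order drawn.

1911, 2080, 2249, 2418, 114, 283, 452, 621, 790, 959, 1128, 1297, 1466, 1635, 1804, 1973, 2142

Selection 1: 1911
Selection 2: 1911 + 169 = 2080
Selection 3: 2080 + 169 = 2249
Selection 4: 2249 + 169 = 2418
Selection 5: 2418 + 169 = 2587 → 2587 − 2473 = 114
Selection 6: 114 + 169 = 283
Selection 7: 283 + 169 = 452
Selection 8: 452 + 169 = 621
Selection 9: 621 + 169 = 790
Selection 10: 790 + 169 = 959
Selection 11: 959 + 169 = 1128
Selection 12: 1128 + 169 = 1297
Selection 13: 1297 + 169 = 1466
Selection 14: 1466 + 169 = 1635
Selection 15: 1635 + 169 = 1804
Selection 16: 1804 + 169 = 1973
Selection 17: 1973 + 169 = 2142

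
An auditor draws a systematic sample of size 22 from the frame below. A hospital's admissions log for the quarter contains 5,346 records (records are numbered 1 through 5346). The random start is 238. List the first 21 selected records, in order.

k = N/n = 5346/22 = 243
record 1: 238
record 2: 238 + 243 = 481
record 3: 481 + 243 = 724
record 4: 724 + 243 = 967
record 5: 967 + 243 = 1210
record 6: 1210 + 243 = 1453
record 7: 1453 + 243 = 1696
record 8: 1696 + 243 = 1939
record 9: 1939 + 243 = 2182
record 10: 2182 + 243 = 2425
record 11: 2425 + 243 = 2668
record 12: 2668 + 243 = 2911
record 13: 2911 + 243 = 3154
record 14: 3154 + 243 = 3397
record 15: 3397 + 243 = 3640
record 16: 3640 + 243 = 3883
record 17: 3883 + 243 = 4126
record 18: 4126 + 243 = 4369
record 19: 4369 + 243 = 4612
record 20: 4612 + 243 = 4855
record 21: 4855 + 243 = 5098

238, 481, 724, 967, 1210, 1453, 1696, 1939, 2182, 2425, 2668, 2911, 3154, 3397, 3640, 3883, 4126, 4369, 4612, 4855, 5098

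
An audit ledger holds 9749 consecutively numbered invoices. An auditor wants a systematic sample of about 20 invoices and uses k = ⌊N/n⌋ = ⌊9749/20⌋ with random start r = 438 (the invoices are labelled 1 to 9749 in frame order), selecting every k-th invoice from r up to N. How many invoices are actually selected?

20

k = ⌊9749/20⌋ = 487
Achieved size = ⌊(9749 − 438)/487⌋ + 1 = ⌊9311/487⌋ + 1 = 19 + 1 = 20
(last selection: 438 + 19×487 = 9691 ≤ 9749; next would be 10178 > 9749)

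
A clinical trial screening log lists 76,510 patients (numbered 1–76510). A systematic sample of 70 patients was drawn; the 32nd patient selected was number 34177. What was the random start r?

k = 76510/70 = 1093
r = 34177 − (32−1)×1093 = 34177 − 33883 = 294

294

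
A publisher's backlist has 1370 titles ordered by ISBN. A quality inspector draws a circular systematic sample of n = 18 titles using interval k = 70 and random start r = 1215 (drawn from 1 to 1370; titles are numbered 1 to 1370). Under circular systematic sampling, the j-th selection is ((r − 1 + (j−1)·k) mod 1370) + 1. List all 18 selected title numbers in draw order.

Selection 1: 1215
Selection 2: 1215 + 70 = 1285
Selection 3: 1285 + 70 = 1355
Selection 4: 1355 + 70 = 1425 → 1425 − 1370 = 55
Selection 5: 55 + 70 = 125
Selection 6: 125 + 70 = 195
Selection 7: 195 + 70 = 265
Selection 8: 265 + 70 = 335
Selection 9: 335 + 70 = 405
Selection 10: 405 + 70 = 475
Selection 11: 475 + 70 = 545
Selection 12: 545 + 70 = 615
Selection 13: 615 + 70 = 685
Selection 14: 685 + 70 = 755
Selection 15: 755 + 70 = 825
Selection 16: 825 + 70 = 895
Selection 17: 895 + 70 = 965
Selection 18: 965 + 70 = 1035

1215, 1285, 1355, 55, 125, 195, 265, 335, 405, 475, 545, 615, 685, 755, 825, 895, 965, 1035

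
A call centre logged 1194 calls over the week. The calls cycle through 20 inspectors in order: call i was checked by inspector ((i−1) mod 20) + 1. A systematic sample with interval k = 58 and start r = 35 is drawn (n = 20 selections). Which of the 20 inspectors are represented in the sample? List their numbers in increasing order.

Consecutive selections differ by k = 58, so their inspector numbers differ by 58 mod 20 = 18.
gcd(58, 20) = 2, so the sample visits 20/2 = 10 distinct residues mod 20.
Start 35 is inspector 15; the inspectors hit are 1, 3, 5, 7, 9, 11, 13, 15, 17, 19.

1, 3, 5, 7, 9, 11, 13, 15, 17, 19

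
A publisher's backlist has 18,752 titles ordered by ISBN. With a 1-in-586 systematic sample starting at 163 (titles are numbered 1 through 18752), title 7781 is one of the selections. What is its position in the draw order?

k = 586
position = (7781 − 163)/586 + 1 = 7618/586 + 1 = 13 + 1 = 14

14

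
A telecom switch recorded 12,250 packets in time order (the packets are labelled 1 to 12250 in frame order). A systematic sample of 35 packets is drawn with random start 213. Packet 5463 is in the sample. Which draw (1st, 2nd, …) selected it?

k = 12250/35 = 350
position = (5463 − 213)/350 + 1 = 5250/350 + 1 = 15 + 1 = 16

16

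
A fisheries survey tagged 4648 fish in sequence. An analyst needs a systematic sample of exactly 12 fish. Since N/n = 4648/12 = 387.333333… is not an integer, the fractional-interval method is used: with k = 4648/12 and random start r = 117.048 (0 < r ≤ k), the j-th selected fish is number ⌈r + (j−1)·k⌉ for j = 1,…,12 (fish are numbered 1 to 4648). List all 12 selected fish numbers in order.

118, 505, 892, 1280, 1667, 2054, 2442, 2829, 3216, 3604, 3991, 4378

j=1: r + 0k = 117.048 → ⌈·⌉ = 118
j=2: r + 1k = 504.381333… → ⌈·⌉ = 505
j=3: r + 2k = 891.714666… → ⌈·⌉ = 892
j=4: r + 3k = 1279.048 → ⌈·⌉ = 1280
j=5: r + 4k = 1666.381333… → ⌈·⌉ = 1667
j=6: r + 5k = 2053.714666… → ⌈·⌉ = 2054
j=7: r + 6k = 2441.048 → ⌈·⌉ = 2442
j=8: r + 7k = 2828.381333… → ⌈·⌉ = 2829
j=9: r + 8k = 3215.714666… → ⌈·⌉ = 3216
j=10: r + 9k = 3603.048 → ⌈·⌉ = 3604
j=11: r + 10k = 3990.381333… → ⌈·⌉ = 3991
j=12: r + 11k = 4377.714666… → ⌈·⌉ = 4378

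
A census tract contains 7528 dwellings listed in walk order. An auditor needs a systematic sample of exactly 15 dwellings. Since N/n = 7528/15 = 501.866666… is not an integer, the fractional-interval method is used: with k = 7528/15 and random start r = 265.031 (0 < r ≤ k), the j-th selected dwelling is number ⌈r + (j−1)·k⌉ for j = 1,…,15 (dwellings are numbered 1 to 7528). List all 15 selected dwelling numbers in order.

j=1: r + 0k = 265.031 → ⌈·⌉ = 266
j=2: r + 1k = 766.897666… → ⌈·⌉ = 767
j=3: r + 2k = 1268.764333… → ⌈·⌉ = 1269
j=4: r + 3k = 1770.631 → ⌈·⌉ = 1771
j=5: r + 4k = 2272.497666… → ⌈·⌉ = 2273
j=6: r + 5k = 2774.364333… → ⌈·⌉ = 2775
j=7: r + 6k = 3276.231 → ⌈·⌉ = 3277
j=8: r + 7k = 3778.097666… → ⌈·⌉ = 3779
j=9: r + 8k = 4279.964333… → ⌈·⌉ = 4280
j=10: r + 9k = 4781.831 → ⌈·⌉ = 4782
j=11: r + 10k = 5283.697666… → ⌈·⌉ = 5284
j=12: r + 11k = 5785.564333… → ⌈·⌉ = 5786
j=13: r + 12k = 6287.431 → ⌈·⌉ = 6288
j=14: r + 13k = 6789.297666… → ⌈·⌉ = 6790
j=15: r + 14k = 7291.164333… → ⌈·⌉ = 7292

266, 767, 1269, 1771, 2273, 2775, 3277, 3779, 4280, 4782, 5284, 5786, 6288, 6790, 7292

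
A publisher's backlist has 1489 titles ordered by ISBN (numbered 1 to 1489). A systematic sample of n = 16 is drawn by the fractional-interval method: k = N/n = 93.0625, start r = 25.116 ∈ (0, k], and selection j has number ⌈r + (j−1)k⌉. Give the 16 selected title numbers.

26, 119, 212, 305, 398, 491, 584, 677, 770, 863, 956, 1049, 1142, 1235, 1328, 1422

j=1: r + 0k = 25.116 → ⌈·⌉ = 26
j=2: r + 1k = 118.1785 → ⌈·⌉ = 119
j=3: r + 2k = 211.241 → ⌈·⌉ = 212
j=4: r + 3k = 304.3035 → ⌈·⌉ = 305
j=5: r + 4k = 397.366 → ⌈·⌉ = 398
j=6: r + 5k = 490.4285 → ⌈·⌉ = 491
j=7: r + 6k = 583.491 → ⌈·⌉ = 584
j=8: r + 7k = 676.5535 → ⌈·⌉ = 677
j=9: r + 8k = 769.616 → ⌈·⌉ = 770
j=10: r + 9k = 862.6785 → ⌈·⌉ = 863
j=11: r + 10k = 955.741 → ⌈·⌉ = 956
j=12: r + 11k = 1048.8035 → ⌈·⌉ = 1049
j=13: r + 12k = 1141.866 → ⌈·⌉ = 1142
j=14: r + 13k = 1234.9285 → ⌈·⌉ = 1235
j=15: r + 14k = 1327.991 → ⌈·⌉ = 1328
j=16: r + 15k = 1421.0535 → ⌈·⌉ = 1422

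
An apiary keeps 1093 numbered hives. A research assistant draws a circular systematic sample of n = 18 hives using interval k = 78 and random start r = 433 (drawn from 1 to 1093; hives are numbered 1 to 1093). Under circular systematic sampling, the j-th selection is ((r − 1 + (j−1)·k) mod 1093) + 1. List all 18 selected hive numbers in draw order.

433, 511, 589, 667, 745, 823, 901, 979, 1057, 42, 120, 198, 276, 354, 432, 510, 588, 666

Selection 1: 433
Selection 2: 433 + 78 = 511
Selection 3: 511 + 78 = 589
Selection 4: 589 + 78 = 667
Selection 5: 667 + 78 = 745
Selection 6: 745 + 78 = 823
Selection 7: 823 + 78 = 901
Selection 8: 901 + 78 = 979
Selection 9: 979 + 78 = 1057
Selection 10: 1057 + 78 = 1135 → 1135 − 1093 = 42
Selection 11: 42 + 78 = 120
Selection 12: 120 + 78 = 198
Selection 13: 198 + 78 = 276
Selection 14: 276 + 78 = 354
Selection 15: 354 + 78 = 432
Selection 16: 432 + 78 = 510
Selection 17: 510 + 78 = 588
Selection 18: 588 + 78 = 666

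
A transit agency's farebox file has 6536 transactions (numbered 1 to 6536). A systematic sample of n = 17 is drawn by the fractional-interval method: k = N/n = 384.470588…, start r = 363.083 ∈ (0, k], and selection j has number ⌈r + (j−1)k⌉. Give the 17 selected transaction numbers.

j=1: r + 0k = 363.083 → ⌈·⌉ = 364
j=2: r + 1k = 747.553588… → ⌈·⌉ = 748
j=3: r + 2k = 1132.024176… → ⌈·⌉ = 1133
j=4: r + 3k = 1516.494764… → ⌈·⌉ = 1517
j=5: r + 4k = 1900.965352… → ⌈·⌉ = 1901
j=6: r + 5k = 2285.435941… → ⌈·⌉ = 2286
j=7: r + 6k = 2669.906529… → ⌈·⌉ = 2670
j=8: r + 7k = 3054.377117… → ⌈·⌉ = 3055
j=9: r + 8k = 3438.847705… → ⌈·⌉ = 3439
j=10: r + 9k = 3823.318294… → ⌈·⌉ = 3824
j=11: r + 10k = 4207.788882… → ⌈·⌉ = 4208
j=12: r + 11k = 4592.259470… → ⌈·⌉ = 4593
j=13: r + 12k = 4976.730058… → ⌈·⌉ = 4977
j=14: r + 13k = 5361.200647… → ⌈·⌉ = 5362
j=15: r + 14k = 5745.671235… → ⌈·⌉ = 5746
j=16: r + 15k = 6130.141823… → ⌈·⌉ = 6131
j=17: r + 16k = 6514.612411… → ⌈·⌉ = 6515

364, 748, 1133, 1517, 1901, 2286, 2670, 3055, 3439, 3824, 4208, 4593, 4977, 5362, 5746, 6131, 6515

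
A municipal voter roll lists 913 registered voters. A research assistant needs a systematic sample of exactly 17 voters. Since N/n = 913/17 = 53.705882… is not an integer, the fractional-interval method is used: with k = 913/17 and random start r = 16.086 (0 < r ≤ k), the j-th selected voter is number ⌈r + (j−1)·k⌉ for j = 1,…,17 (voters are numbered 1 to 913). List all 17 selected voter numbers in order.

17, 70, 124, 178, 231, 285, 339, 393, 446, 500, 554, 607, 661, 715, 768, 822, 876

j=1: r + 0k = 16.086 → ⌈·⌉ = 17
j=2: r + 1k = 69.791882… → ⌈·⌉ = 70
j=3: r + 2k = 123.497764… → ⌈·⌉ = 124
j=4: r + 3k = 177.203647… → ⌈·⌉ = 178
j=5: r + 4k = 230.909529… → ⌈·⌉ = 231
j=6: r + 5k = 284.615411… → ⌈·⌉ = 285
j=7: r + 6k = 338.321294… → ⌈·⌉ = 339
j=8: r + 7k = 392.027176… → ⌈·⌉ = 393
j=9: r + 8k = 445.733058… → ⌈·⌉ = 446
j=10: r + 9k = 499.438941… → ⌈·⌉ = 500
j=11: r + 10k = 553.144823… → ⌈·⌉ = 554
j=12: r + 11k = 606.850705… → ⌈·⌉ = 607
j=13: r + 12k = 660.556588… → ⌈·⌉ = 661
j=14: r + 13k = 714.262470… → ⌈·⌉ = 715
j=15: r + 14k = 767.968352… → ⌈·⌉ = 768
j=16: r + 15k = 821.674235… → ⌈·⌉ = 822
j=17: r + 16k = 875.380117… → ⌈·⌉ = 876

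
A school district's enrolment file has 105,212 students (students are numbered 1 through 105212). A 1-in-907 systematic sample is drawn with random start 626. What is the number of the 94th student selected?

84977

k = 907
94th selection = r + (94−1)·k = 626 + 93×907 = 626 + 84351 = 84977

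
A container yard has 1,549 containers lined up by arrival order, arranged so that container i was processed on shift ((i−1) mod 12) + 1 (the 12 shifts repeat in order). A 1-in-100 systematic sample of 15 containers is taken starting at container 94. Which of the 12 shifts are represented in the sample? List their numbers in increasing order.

2, 6, 10

Consecutive selections differ by k = 100, so their shift numbers differ by 100 mod 12 = 4.
gcd(100, 12) = 4, so the sample visits 12/4 = 3 distinct residues mod 12.
Start 94 is shift 10; the shifts hit are 2, 6, 10.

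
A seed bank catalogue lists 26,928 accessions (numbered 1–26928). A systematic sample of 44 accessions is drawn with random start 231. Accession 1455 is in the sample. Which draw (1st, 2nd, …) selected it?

k = 26928/44 = 612
position = (1455 − 231)/612 + 1 = 1224/612 + 1 = 2 + 1 = 3

3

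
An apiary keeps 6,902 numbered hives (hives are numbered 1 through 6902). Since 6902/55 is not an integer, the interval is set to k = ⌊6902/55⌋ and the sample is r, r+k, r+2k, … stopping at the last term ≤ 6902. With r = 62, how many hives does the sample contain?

k = ⌊6902/55⌋ = 125
Achieved size = ⌊(6902 − 62)/125⌋ + 1 = ⌊6840/125⌋ + 1 = 54 + 1 = 55
(last selection: 62 + 54×125 = 6812 ≤ 6902; next would be 6937 > 6902)

55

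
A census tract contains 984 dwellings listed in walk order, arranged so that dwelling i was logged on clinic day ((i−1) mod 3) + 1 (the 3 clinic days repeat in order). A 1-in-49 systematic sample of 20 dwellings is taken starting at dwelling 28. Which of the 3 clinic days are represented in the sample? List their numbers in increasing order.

1, 2, 3

Consecutive selections differ by k = 49, so their clinic day numbers differ by 49 mod 3 = 1.
gcd(49, 3) = 1, so the sample visits 3/1 = 3 distinct residues mod 3.
Start 28 is clinic day 1; the clinic days hit are 1, 2, 3.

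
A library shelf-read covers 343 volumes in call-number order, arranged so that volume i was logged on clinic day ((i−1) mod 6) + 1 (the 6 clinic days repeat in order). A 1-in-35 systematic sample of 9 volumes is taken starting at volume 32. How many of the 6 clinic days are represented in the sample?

Consecutive selections differ by k = 35, so their clinic day numbers differ by 35 mod 6 = 5.
gcd(35, 6) = 1, so the sample visits 6/1 = 6 distinct residues mod 6.
Start 32 is clinic day 2; the clinic days hit are 1, 2, 3, 4, 5, 6.

6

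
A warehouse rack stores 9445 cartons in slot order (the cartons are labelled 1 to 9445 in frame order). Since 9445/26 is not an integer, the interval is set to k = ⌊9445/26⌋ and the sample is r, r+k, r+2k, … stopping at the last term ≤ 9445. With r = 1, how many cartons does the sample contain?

27

k = ⌊9445/26⌋ = 363
Achieved size = ⌊(9445 − 1)/363⌋ + 1 = ⌊9444/363⌋ + 1 = 26 + 1 = 27
(last selection: 1 + 26×363 = 9439 ≤ 9445; next would be 9802 > 9445)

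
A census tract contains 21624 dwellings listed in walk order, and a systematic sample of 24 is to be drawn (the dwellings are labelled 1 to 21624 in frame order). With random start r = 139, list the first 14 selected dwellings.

k = N/n = 21624/24 = 901
dwelling 1: 139
dwelling 2: 139 + 901 = 1040
dwelling 3: 1040 + 901 = 1941
dwelling 4: 1941 + 901 = 2842
dwelling 5: 2842 + 901 = 3743
dwelling 6: 3743 + 901 = 4644
dwelling 7: 4644 + 901 = 5545
dwelling 8: 5545 + 901 = 6446
dwelling 9: 6446 + 901 = 7347
dwelling 10: 7347 + 901 = 8248
dwelling 11: 8248 + 901 = 9149
dwelling 12: 9149 + 901 = 10050
dwelling 13: 10050 + 901 = 10951
dwelling 14: 10951 + 901 = 11852

139, 1040, 1941, 2842, 3743, 4644, 5545, 6446, 7347, 8248, 9149, 10050, 10951, 11852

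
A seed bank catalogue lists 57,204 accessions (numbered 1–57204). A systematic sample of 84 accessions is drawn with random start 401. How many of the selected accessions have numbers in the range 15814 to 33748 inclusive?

k = 57204/84 = 681
First selection ≥ 15814: 401 + ⌈(15814−401)/681⌉·681 = 401 + 23×681 = 16064
Last selection ≤ 33748: 401 + ⌊(33748−401)/681⌋·681 = 401 + 48×681 = 33089
Count = 48 − 23 + 1 = 26

26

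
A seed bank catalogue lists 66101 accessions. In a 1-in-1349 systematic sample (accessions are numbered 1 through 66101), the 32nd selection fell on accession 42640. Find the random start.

k = 1349
r = 42640 − (32−1)×1349 = 42640 − 41819 = 821

821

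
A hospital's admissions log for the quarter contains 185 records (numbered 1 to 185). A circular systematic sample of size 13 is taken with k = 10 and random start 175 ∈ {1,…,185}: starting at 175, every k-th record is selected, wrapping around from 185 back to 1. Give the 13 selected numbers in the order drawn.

Selection 1: 175
Selection 2: 175 + 10 = 185
Selection 3: 185 + 10 = 195 → 195 − 185 = 10
Selection 4: 10 + 10 = 20
Selection 5: 20 + 10 = 30
Selection 6: 30 + 10 = 40
Selection 7: 40 + 10 = 50
Selection 8: 50 + 10 = 60
Selection 9: 60 + 10 = 70
Selection 10: 70 + 10 = 80
Selection 11: 80 + 10 = 90
Selection 12: 90 + 10 = 100
Selection 13: 100 + 10 = 110

175, 185, 10, 20, 30, 40, 50, 60, 70, 80, 90, 100, 110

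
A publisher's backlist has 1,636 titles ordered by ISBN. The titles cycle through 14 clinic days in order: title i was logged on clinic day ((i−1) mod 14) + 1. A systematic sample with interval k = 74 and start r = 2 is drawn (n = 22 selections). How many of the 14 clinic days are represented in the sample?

Consecutive selections differ by k = 74, so their clinic day numbers differ by 74 mod 14 = 4.
gcd(74, 14) = 2, so the sample visits 14/2 = 7 distinct residues mod 14.
Start 2 is clinic day 2; the clinic days hit are 2, 4, 6, 8, 10, 12, 14.

7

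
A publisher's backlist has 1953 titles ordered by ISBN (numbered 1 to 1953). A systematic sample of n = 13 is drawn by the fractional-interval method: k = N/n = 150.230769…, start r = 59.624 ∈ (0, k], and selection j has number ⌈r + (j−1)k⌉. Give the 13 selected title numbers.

60, 210, 361, 511, 661, 811, 962, 1112, 1262, 1412, 1562, 1713, 1863

j=1: r + 0k = 59.624 → ⌈·⌉ = 60
j=2: r + 1k = 209.854769… → ⌈·⌉ = 210
j=3: r + 2k = 360.085538… → ⌈·⌉ = 361
j=4: r + 3k = 510.316307… → ⌈·⌉ = 511
j=5: r + 4k = 660.547076… → ⌈·⌉ = 661
j=6: r + 5k = 810.777846… → ⌈·⌉ = 811
j=7: r + 6k = 961.008615… → ⌈·⌉ = 962
j=8: r + 7k = 1111.239384… → ⌈·⌉ = 1112
j=9: r + 8k = 1261.470153… → ⌈·⌉ = 1262
j=10: r + 9k = 1411.700923… → ⌈·⌉ = 1412
j=11: r + 10k = 1561.931692… → ⌈·⌉ = 1562
j=12: r + 11k = 1712.162461… → ⌈·⌉ = 1713
j=13: r + 12k = 1862.393230… → ⌈·⌉ = 1863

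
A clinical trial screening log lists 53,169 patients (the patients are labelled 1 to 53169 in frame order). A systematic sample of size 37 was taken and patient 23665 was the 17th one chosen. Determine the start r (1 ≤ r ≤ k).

673

k = 53169/37 = 1437
r = 23665 − (17−1)×1437 = 23665 − 22992 = 673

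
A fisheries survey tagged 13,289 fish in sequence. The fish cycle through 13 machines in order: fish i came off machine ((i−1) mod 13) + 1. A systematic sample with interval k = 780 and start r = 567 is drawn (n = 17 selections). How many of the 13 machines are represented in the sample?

1

Consecutive selections differ by k = 780, so their machine numbers differ by 780 mod 13 = 0.
gcd(780, 13) = 13, so the sample visits 13/13 = 1 distinct residues mod 13.
Start 567 is machine 8; the machines hit are 8.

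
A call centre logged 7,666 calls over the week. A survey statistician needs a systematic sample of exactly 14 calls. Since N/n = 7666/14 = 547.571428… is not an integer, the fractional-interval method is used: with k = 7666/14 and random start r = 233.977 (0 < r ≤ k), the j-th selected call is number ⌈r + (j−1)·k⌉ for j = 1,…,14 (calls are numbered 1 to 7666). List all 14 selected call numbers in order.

j=1: r + 0k = 233.977 → ⌈·⌉ = 234
j=2: r + 1k = 781.548428… → ⌈·⌉ = 782
j=3: r + 2k = 1329.119857… → ⌈·⌉ = 1330
j=4: r + 3k = 1876.691285… → ⌈·⌉ = 1877
j=5: r + 4k = 2424.262714… → ⌈·⌉ = 2425
j=6: r + 5k = 2971.834142… → ⌈·⌉ = 2972
j=7: r + 6k = 3519.405571… → ⌈·⌉ = 3520
j=8: r + 7k = 4066.977 → ⌈·⌉ = 4067
j=9: r + 8k = 4614.548428… → ⌈·⌉ = 4615
j=10: r + 9k = 5162.119857… → ⌈·⌉ = 5163
j=11: r + 10k = 5709.691285… → ⌈·⌉ = 5710
j=12: r + 11k = 6257.262714… → ⌈·⌉ = 6258
j=13: r + 12k = 6804.834142… → ⌈·⌉ = 6805
j=14: r + 13k = 7352.405571… → ⌈·⌉ = 7353

234, 782, 1330, 1877, 2425, 2972, 3520, 4067, 4615, 5163, 5710, 6258, 6805, 7353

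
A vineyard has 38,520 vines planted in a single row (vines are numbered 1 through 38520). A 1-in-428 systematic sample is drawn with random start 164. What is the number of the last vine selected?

k = 428
90th selection = r + (90−1)·k = 164 + 89×428 = 164 + 38092 = 38256

38256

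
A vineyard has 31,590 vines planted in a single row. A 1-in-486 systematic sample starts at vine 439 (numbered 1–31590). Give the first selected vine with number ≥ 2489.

k = 486
Steps past start: ⌈(2489 − 439)/486⌉ = ⌈2050/486⌉ = 5
Selected vine: 439 + 5×486 = 2869

2869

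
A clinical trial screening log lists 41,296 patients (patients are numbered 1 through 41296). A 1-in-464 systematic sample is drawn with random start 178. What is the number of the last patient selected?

41010

k = 464
89th selection = r + (89−1)·k = 178 + 88×464 = 178 + 40832 = 41010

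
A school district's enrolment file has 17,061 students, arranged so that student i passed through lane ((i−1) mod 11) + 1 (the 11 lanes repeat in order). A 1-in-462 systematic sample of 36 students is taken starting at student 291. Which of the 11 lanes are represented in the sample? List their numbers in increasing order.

5

Consecutive selections differ by k = 462, so their lane numbers differ by 462 mod 11 = 0.
gcd(462, 11) = 11, so the sample visits 11/11 = 1 distinct residues mod 11.
Start 291 is lane 5; the lanes hit are 5.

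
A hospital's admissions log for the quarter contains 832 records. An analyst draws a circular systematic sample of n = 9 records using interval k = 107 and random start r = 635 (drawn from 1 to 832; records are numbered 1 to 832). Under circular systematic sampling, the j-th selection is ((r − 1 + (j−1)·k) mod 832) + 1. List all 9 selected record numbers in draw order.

635, 742, 17, 124, 231, 338, 445, 552, 659

Selection 1: 635
Selection 2: 635 + 107 = 742
Selection 3: 742 + 107 = 849 → 849 − 832 = 17
Selection 4: 17 + 107 = 124
Selection 5: 124 + 107 = 231
Selection 6: 231 + 107 = 338
Selection 7: 338 + 107 = 445
Selection 8: 445 + 107 = 552
Selection 9: 552 + 107 = 659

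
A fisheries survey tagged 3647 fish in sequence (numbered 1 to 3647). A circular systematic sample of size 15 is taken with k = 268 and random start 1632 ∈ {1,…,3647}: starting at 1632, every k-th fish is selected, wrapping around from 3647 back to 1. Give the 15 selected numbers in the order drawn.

1632, 1900, 2168, 2436, 2704, 2972, 3240, 3508, 129, 397, 665, 933, 1201, 1469, 1737

Selection 1: 1632
Selection 2: 1632 + 268 = 1900
Selection 3: 1900 + 268 = 2168
Selection 4: 2168 + 268 = 2436
Selection 5: 2436 + 268 = 2704
Selection 6: 2704 + 268 = 2972
Selection 7: 2972 + 268 = 3240
Selection 8: 3240 + 268 = 3508
Selection 9: 3508 + 268 = 3776 → 3776 − 3647 = 129
Selection 10: 129 + 268 = 397
Selection 11: 397 + 268 = 665
Selection 12: 665 + 268 = 933
Selection 13: 933 + 268 = 1201
Selection 14: 1201 + 268 = 1469
Selection 15: 1469 + 268 = 1737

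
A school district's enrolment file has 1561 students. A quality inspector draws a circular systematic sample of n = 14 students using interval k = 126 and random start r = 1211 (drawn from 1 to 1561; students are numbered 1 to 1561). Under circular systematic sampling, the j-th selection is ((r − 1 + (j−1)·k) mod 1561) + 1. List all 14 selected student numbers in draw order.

Selection 1: 1211
Selection 2: 1211 + 126 = 1337
Selection 3: 1337 + 126 = 1463
Selection 4: 1463 + 126 = 1589 → 1589 − 1561 = 28
Selection 5: 28 + 126 = 154
Selection 6: 154 + 126 = 280
Selection 7: 280 + 126 = 406
Selection 8: 406 + 126 = 532
Selection 9: 532 + 126 = 658
Selection 10: 658 + 126 = 784
Selection 11: 784 + 126 = 910
Selection 12: 910 + 126 = 1036
Selection 13: 1036 + 126 = 1162
Selection 14: 1162 + 126 = 1288

1211, 1337, 1463, 28, 154, 280, 406, 532, 658, 784, 910, 1036, 1162, 1288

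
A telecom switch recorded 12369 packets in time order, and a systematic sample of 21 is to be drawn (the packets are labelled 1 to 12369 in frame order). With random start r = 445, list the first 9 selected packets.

k = N/n = 12369/21 = 589
packet 1: 445
packet 2: 445 + 589 = 1034
packet 3: 1034 + 589 = 1623
packet 4: 1623 + 589 = 2212
packet 5: 2212 + 589 = 2801
packet 6: 2801 + 589 = 3390
packet 7: 3390 + 589 = 3979
packet 8: 3979 + 589 = 4568
packet 9: 4568 + 589 = 5157

445, 1034, 1623, 2212, 2801, 3390, 3979, 4568, 5157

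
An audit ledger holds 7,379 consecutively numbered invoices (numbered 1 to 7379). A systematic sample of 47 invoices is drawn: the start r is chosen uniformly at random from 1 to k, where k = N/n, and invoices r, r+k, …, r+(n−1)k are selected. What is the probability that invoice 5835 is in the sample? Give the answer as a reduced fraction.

k = 7379/47 = 157.
Invoice 5835 is selected iff r ≡ 5835 (mod 157); exactly one such r in {1,…,157}.
Inclusion probability = 1/157.

1/157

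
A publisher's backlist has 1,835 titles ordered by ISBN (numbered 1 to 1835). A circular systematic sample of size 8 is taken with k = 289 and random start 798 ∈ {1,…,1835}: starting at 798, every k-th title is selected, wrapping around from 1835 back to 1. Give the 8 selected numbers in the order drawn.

Selection 1: 798
Selection 2: 798 + 289 = 1087
Selection 3: 1087 + 289 = 1376
Selection 4: 1376 + 289 = 1665
Selection 5: 1665 + 289 = 1954 → 1954 − 1835 = 119
Selection 6: 119 + 289 = 408
Selection 7: 408 + 289 = 697
Selection 8: 697 + 289 = 986

798, 1087, 1376, 1665, 119, 408, 697, 986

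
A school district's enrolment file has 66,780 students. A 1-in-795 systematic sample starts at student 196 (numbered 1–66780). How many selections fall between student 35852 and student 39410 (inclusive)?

k = 795
First selection ≥ 35852: 196 + ⌈(35852−196)/795⌉·795 = 196 + 45×795 = 35971
Last selection ≤ 39410: 196 + ⌊(39410−196)/795⌋·795 = 196 + 49×795 = 39151
Count = 49 − 45 + 1 = 5

5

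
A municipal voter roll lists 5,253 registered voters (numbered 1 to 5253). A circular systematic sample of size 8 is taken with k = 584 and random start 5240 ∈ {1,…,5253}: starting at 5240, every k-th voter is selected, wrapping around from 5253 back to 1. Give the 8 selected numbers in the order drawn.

Selection 1: 5240
Selection 2: 5240 + 584 = 5824 → 5824 − 5253 = 571
Selection 3: 571 + 584 = 1155
Selection 4: 1155 + 584 = 1739
Selection 5: 1739 + 584 = 2323
Selection 6: 2323 + 584 = 2907
Selection 7: 2907 + 584 = 3491
Selection 8: 3491 + 584 = 4075

5240, 571, 1155, 1739, 2323, 2907, 3491, 4075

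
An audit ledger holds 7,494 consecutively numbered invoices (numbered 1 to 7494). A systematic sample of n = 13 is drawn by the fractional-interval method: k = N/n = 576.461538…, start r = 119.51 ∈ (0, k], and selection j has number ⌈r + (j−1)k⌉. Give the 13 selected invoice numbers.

j=1: r + 0k = 119.51 → ⌈·⌉ = 120
j=2: r + 1k = 695.971538… → ⌈·⌉ = 696
j=3: r + 2k = 1272.433076… → ⌈·⌉ = 1273
j=4: r + 3k = 1848.894615… → ⌈·⌉ = 1849
j=5: r + 4k = 2425.356153… → ⌈·⌉ = 2426
j=6: r + 5k = 3001.817692… → ⌈·⌉ = 3002
j=7: r + 6k = 3578.279230… → ⌈·⌉ = 3579
j=8: r + 7k = 4154.740769… → ⌈·⌉ = 4155
j=9: r + 8k = 4731.202307… → ⌈·⌉ = 4732
j=10: r + 9k = 5307.663846… → ⌈·⌉ = 5308
j=11: r + 10k = 5884.125384… → ⌈·⌉ = 5885
j=12: r + 11k = 6460.586923… → ⌈·⌉ = 6461
j=13: r + 12k = 7037.048461… → ⌈·⌉ = 7038

120, 696, 1273, 1849, 2426, 3002, 3579, 4155, 4732, 5308, 5885, 6461, 7038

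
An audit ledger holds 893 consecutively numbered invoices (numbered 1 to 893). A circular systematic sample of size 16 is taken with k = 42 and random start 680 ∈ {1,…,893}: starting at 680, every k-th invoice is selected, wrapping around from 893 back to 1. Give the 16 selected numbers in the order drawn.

680, 722, 764, 806, 848, 890, 39, 81, 123, 165, 207, 249, 291, 333, 375, 417

Selection 1: 680
Selection 2: 680 + 42 = 722
Selection 3: 722 + 42 = 764
Selection 4: 764 + 42 = 806
Selection 5: 806 + 42 = 848
Selection 6: 848 + 42 = 890
Selection 7: 890 + 42 = 932 → 932 − 893 = 39
Selection 8: 39 + 42 = 81
Selection 9: 81 + 42 = 123
Selection 10: 123 + 42 = 165
Selection 11: 165 + 42 = 207
Selection 12: 207 + 42 = 249
Selection 13: 249 + 42 = 291
Selection 14: 291 + 42 = 333
Selection 15: 333 + 42 = 375
Selection 16: 375 + 42 = 417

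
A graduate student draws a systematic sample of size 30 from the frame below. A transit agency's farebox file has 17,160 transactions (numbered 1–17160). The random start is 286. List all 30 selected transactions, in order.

286, 858, 1430, 2002, 2574, 3146, 3718, 4290, 4862, 5434, 6006, 6578, 7150, 7722, 8294, 8866, 9438, 10010, 10582, 11154, 11726, 12298, 12870, 13442, 14014, 14586, 15158, 15730, 16302, 16874

k = N/n = 17160/30 = 572
transaction 1: 286
transaction 2: 286 + 572 = 858
transaction 3: 858 + 572 = 1430
transaction 4: 1430 + 572 = 2002
transaction 5: 2002 + 572 = 2574
transaction 6: 2574 + 572 = 3146
transaction 7: 3146 + 572 = 3718
transaction 8: 3718 + 572 = 4290
transaction 9: 4290 + 572 = 4862
transaction 10: 4862 + 572 = 5434
transaction 11: 5434 + 572 = 6006
transaction 12: 6006 + 572 = 6578
transaction 13: 6578 + 572 = 7150
transaction 14: 7150 + 572 = 7722
transaction 15: 7722 + 572 = 8294
transaction 16: 8294 + 572 = 8866
transaction 17: 8866 + 572 = 9438
transaction 18: 9438 + 572 = 10010
transaction 19: 10010 + 572 = 10582
transaction 20: 10582 + 572 = 11154
transaction 21: 11154 + 572 = 11726
transaction 22: 11726 + 572 = 12298
transaction 23: 12298 + 572 = 12870
transaction 24: 12870 + 572 = 13442
transaction 25: 13442 + 572 = 14014
transaction 26: 14014 + 572 = 14586
transaction 27: 14586 + 572 = 15158
transaction 28: 15158 + 572 = 15730
transaction 29: 15730 + 572 = 16302
transaction 30: 16302 + 572 = 16874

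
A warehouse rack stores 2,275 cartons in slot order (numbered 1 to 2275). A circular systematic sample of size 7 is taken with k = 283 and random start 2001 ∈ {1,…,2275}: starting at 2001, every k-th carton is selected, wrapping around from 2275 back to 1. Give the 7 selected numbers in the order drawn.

Selection 1: 2001
Selection 2: 2001 + 283 = 2284 → 2284 − 2275 = 9
Selection 3: 9 + 283 = 292
Selection 4: 292 + 283 = 575
Selection 5: 575 + 283 = 858
Selection 6: 858 + 283 = 1141
Selection 7: 1141 + 283 = 1424

2001, 9, 292, 575, 858, 1141, 1424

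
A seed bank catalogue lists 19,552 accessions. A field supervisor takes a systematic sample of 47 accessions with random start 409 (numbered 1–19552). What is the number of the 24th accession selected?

9977

k = 19552/47 = 416
24th selection = r + (24−1)·k = 409 + 23×416 = 409 + 9568 = 9977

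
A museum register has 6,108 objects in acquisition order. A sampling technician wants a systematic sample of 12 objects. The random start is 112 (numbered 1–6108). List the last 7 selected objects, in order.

k = N/n = 6108/12 = 509
6th selection = 112 + 5×509 = 2657
7th: 2657 + 509 = 3166
8th: 3166 + 509 = 3675
9th: 3675 + 509 = 4184
10th: 4184 + 509 = 4693
11th: 4693 + 509 = 5202
12th: 5202 + 509 = 5711

2657, 3166, 3675, 4184, 4693, 5202, 5711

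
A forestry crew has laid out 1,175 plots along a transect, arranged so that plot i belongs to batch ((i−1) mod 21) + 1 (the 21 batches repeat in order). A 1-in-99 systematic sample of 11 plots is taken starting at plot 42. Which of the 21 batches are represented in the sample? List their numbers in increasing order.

3, 6, 9, 12, 15, 18, 21

Consecutive selections differ by k = 99, so their batch numbers differ by 99 mod 21 = 15.
gcd(99, 21) = 3, so the sample visits 21/3 = 7 distinct residues mod 21.
Start 42 is batch 21; the batches hit are 3, 6, 9, 12, 15, 18, 21.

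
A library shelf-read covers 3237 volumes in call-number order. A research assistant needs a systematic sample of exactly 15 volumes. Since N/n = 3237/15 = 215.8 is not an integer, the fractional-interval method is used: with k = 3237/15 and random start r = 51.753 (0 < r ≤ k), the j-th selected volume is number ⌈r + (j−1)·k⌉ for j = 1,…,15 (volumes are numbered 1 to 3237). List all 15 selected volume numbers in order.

52, 268, 484, 700, 915, 1131, 1347, 1563, 1779, 1994, 2210, 2426, 2642, 2858, 3073

j=1: r + 0k = 51.753 → ⌈·⌉ = 52
j=2: r + 1k = 267.553 → ⌈·⌉ = 268
j=3: r + 2k = 483.353 → ⌈·⌉ = 484
j=4: r + 3k = 699.153 → ⌈·⌉ = 700
j=5: r + 4k = 914.953 → ⌈·⌉ = 915
j=6: r + 5k = 1130.753 → ⌈·⌉ = 1131
j=7: r + 6k = 1346.553 → ⌈·⌉ = 1347
j=8: r + 7k = 1562.353 → ⌈·⌉ = 1563
j=9: r + 8k = 1778.153 → ⌈·⌉ = 1779
j=10: r + 9k = 1993.953 → ⌈·⌉ = 1994
j=11: r + 10k = 2209.753 → ⌈·⌉ = 2210
j=12: r + 11k = 2425.553 → ⌈·⌉ = 2426
j=13: r + 12k = 2641.353 → ⌈·⌉ = 2642
j=14: r + 13k = 2857.153 → ⌈·⌉ = 2858
j=15: r + 14k = 3072.953 → ⌈·⌉ = 3073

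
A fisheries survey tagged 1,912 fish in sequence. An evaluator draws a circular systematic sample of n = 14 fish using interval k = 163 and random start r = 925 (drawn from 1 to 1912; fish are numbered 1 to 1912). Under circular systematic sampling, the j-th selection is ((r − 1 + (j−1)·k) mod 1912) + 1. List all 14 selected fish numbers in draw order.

Selection 1: 925
Selection 2: 925 + 163 = 1088
Selection 3: 1088 + 163 = 1251
Selection 4: 1251 + 163 = 1414
Selection 5: 1414 + 163 = 1577
Selection 6: 1577 + 163 = 1740
Selection 7: 1740 + 163 = 1903
Selection 8: 1903 + 163 = 2066 → 2066 − 1912 = 154
Selection 9: 154 + 163 = 317
Selection 10: 317 + 163 = 480
Selection 11: 480 + 163 = 643
Selection 12: 643 + 163 = 806
Selection 13: 806 + 163 = 969
Selection 14: 969 + 163 = 1132

925, 1088, 1251, 1414, 1577, 1740, 1903, 154, 317, 480, 643, 806, 969, 1132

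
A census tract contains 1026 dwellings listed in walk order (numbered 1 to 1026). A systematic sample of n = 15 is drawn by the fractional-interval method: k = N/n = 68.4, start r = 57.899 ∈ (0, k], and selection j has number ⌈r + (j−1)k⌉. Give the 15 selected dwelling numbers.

58, 127, 195, 264, 332, 400, 469, 537, 606, 674, 742, 811, 879, 948, 1016

j=1: r + 0k = 57.899 → ⌈·⌉ = 58
j=2: r + 1k = 126.299 → ⌈·⌉ = 127
j=3: r + 2k = 194.699 → ⌈·⌉ = 195
j=4: r + 3k = 263.099 → ⌈·⌉ = 264
j=5: r + 4k = 331.499 → ⌈·⌉ = 332
j=6: r + 5k = 399.899 → ⌈·⌉ = 400
j=7: r + 6k = 468.299 → ⌈·⌉ = 469
j=8: r + 7k = 536.699 → ⌈·⌉ = 537
j=9: r + 8k = 605.099 → ⌈·⌉ = 606
j=10: r + 9k = 673.499 → ⌈·⌉ = 674
j=11: r + 10k = 741.899 → ⌈·⌉ = 742
j=12: r + 11k = 810.299 → ⌈·⌉ = 811
j=13: r + 12k = 878.699 → ⌈·⌉ = 879
j=14: r + 13k = 947.099 → ⌈·⌉ = 948
j=15: r + 14k = 1015.499 → ⌈·⌉ = 1016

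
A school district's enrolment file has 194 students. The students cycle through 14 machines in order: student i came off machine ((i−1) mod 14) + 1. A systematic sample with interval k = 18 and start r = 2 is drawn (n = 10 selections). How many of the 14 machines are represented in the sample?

7

Consecutive selections differ by k = 18, so their machine numbers differ by 18 mod 14 = 4.
gcd(18, 14) = 2, so the sample visits 14/2 = 7 distinct residues mod 14.
Start 2 is machine 2; the machines hit are 2, 4, 6, 8, 10, 12, 14.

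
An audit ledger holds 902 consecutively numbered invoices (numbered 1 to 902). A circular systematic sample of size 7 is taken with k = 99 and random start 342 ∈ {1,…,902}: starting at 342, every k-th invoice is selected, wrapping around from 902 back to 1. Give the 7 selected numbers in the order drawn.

Selection 1: 342
Selection 2: 342 + 99 = 441
Selection 3: 441 + 99 = 540
Selection 4: 540 + 99 = 639
Selection 5: 639 + 99 = 738
Selection 6: 738 + 99 = 837
Selection 7: 837 + 99 = 936 → 936 − 902 = 34

342, 441, 540, 639, 738, 837, 34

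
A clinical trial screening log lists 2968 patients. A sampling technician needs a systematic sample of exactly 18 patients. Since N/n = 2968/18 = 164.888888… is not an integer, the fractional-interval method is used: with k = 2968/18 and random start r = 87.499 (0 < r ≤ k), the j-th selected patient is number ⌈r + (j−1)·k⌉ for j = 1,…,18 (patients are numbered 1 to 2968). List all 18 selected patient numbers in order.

j=1: r + 0k = 87.499 → ⌈·⌉ = 88
j=2: r + 1k = 252.387888… → ⌈·⌉ = 253
j=3: r + 2k = 417.276777… → ⌈·⌉ = 418
j=4: r + 3k = 582.165666… → ⌈·⌉ = 583
j=5: r + 4k = 747.054555… → ⌈·⌉ = 748
j=6: r + 5k = 911.943444… → ⌈·⌉ = 912
j=7: r + 6k = 1076.832333… → ⌈·⌉ = 1077
j=8: r + 7k = 1241.721222… → ⌈·⌉ = 1242
j=9: r + 8k = 1406.610111… → ⌈·⌉ = 1407
j=10: r + 9k = 1571.499 → ⌈·⌉ = 1572
j=11: r + 10k = 1736.387888… → ⌈·⌉ = 1737
j=12: r + 11k = 1901.276777… → ⌈·⌉ = 1902
j=13: r + 12k = 2066.165666… → ⌈·⌉ = 2067
j=14: r + 13k = 2231.054555… → ⌈·⌉ = 2232
j=15: r + 14k = 2395.943444… → ⌈·⌉ = 2396
j=16: r + 15k = 2560.832333… → ⌈·⌉ = 2561
j=17: r + 16k = 2725.721222… → ⌈·⌉ = 2726
j=18: r + 17k = 2890.610111… → ⌈·⌉ = 2891

88, 253, 418, 583, 748, 912, 1077, 1242, 1407, 1572, 1737, 1902, 2067, 2232, 2396, 2561, 2726, 2891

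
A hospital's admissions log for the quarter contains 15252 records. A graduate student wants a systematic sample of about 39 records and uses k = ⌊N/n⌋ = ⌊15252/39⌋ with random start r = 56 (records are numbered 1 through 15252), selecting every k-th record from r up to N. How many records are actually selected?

39

k = ⌊15252/39⌋ = 391
Achieved size = ⌊(15252 − 56)/391⌋ + 1 = ⌊15196/391⌋ + 1 = 38 + 1 = 39
(last selection: 56 + 38×391 = 14914 ≤ 15252; next would be 15305 > 15252)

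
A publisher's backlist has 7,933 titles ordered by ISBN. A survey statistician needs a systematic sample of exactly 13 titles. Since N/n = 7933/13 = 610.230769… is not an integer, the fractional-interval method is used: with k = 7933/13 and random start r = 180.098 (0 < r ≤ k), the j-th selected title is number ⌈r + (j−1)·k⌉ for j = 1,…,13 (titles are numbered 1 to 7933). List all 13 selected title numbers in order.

j=1: r + 0k = 180.098 → ⌈·⌉ = 181
j=2: r + 1k = 790.328769… → ⌈·⌉ = 791
j=3: r + 2k = 1400.559538… → ⌈·⌉ = 1401
j=4: r + 3k = 2010.790307… → ⌈·⌉ = 2011
j=5: r + 4k = 2621.021076… → ⌈·⌉ = 2622
j=6: r + 5k = 3231.251846… → ⌈·⌉ = 3232
j=7: r + 6k = 3841.482615… → ⌈·⌉ = 3842
j=8: r + 7k = 4451.713384… → ⌈·⌉ = 4452
j=9: r + 8k = 5061.944153… → ⌈·⌉ = 5062
j=10: r + 9k = 5672.174923… → ⌈·⌉ = 5673
j=11: r + 10k = 6282.405692… → ⌈·⌉ = 6283
j=12: r + 11k = 6892.636461… → ⌈·⌉ = 6893
j=13: r + 12k = 7502.867230… → ⌈·⌉ = 7503

181, 791, 1401, 2011, 2622, 3232, 3842, 4452, 5062, 5673, 6283, 6893, 7503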